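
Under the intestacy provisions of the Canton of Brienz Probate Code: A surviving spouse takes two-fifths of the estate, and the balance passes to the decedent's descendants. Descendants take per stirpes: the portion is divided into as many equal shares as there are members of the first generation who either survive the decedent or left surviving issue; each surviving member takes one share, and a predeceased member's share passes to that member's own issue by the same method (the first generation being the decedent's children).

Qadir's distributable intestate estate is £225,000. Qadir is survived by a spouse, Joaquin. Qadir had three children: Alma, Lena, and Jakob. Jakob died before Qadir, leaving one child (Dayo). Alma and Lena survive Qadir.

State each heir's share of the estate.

Joaquin: £90,000; Alma: £45,000; Lena: £45,000; Dayo: £45,000

Joaquin takes two-fifths of £225,000 = £90,000. The remaining £135,000 passes to the descendants.
The descendants' portion (£135,000) is divided into 3 shares of £45,000: Alma and Lena each take £45,000; Jakob's £45,000 share passes to Jakob's issue.
Jakob's share (£45,000) passes entirely to Dayo.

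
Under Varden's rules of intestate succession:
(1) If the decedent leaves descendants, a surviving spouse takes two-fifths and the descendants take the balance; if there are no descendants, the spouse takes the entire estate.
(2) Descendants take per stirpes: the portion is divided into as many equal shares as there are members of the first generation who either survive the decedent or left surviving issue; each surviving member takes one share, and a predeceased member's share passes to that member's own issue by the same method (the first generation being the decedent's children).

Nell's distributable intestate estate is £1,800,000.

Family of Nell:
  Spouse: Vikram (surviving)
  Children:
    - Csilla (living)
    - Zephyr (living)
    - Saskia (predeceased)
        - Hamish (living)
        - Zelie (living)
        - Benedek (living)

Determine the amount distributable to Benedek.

Benedek receives £120,000.

Vikram takes two-fifths of £1,800,000 = £720,000. The remaining £1,080,000 passes to the descendants.
The descendants' portion (£1,080,000) is divided into 3 shares of £360,000: Csilla and Zephyr each take £360,000; Saskia's £360,000 share passes to Saskia's issue.
Saskia's share (£360,000) is divided into 3 shares of £120,000: Hamish, Zelie, and Benedek each take £120,000.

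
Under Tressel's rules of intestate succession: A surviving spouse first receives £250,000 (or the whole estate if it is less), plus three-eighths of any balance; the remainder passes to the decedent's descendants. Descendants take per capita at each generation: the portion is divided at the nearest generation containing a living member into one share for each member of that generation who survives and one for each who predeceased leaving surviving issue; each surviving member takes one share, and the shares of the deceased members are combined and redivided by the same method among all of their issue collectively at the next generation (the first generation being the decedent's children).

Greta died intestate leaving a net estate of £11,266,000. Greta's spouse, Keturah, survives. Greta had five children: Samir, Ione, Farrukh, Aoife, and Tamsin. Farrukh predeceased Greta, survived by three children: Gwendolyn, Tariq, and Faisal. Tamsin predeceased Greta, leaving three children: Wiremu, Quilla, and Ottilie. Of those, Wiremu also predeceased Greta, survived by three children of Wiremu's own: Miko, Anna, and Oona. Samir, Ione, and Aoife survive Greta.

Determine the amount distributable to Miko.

Keturah first takes £250,000, leaving a balance of £11,016,000. Keturah then takes three-eighths of the balance (£4,131,000), for a total of £4,381,000. The remaining £6,885,000 passes to the descendants.
The descendants' portion (£6,885,000) is divided at the children's generation into 5 shares of £1,377,000. Samir, Ione, and Aoife each take £1,377,000. The 2 shares of the deceased (Farrukh and Tamsin) are combined into a pool of £2,754,000.
That pool (£2,754,000) is divided at the grandchildren's generation into 6 shares of £459,000. Gwendolyn, Tariq, Faisal, Quilla, and Ottilie each take £459,000. The remaining share for the deceased Wiremu (£459,000) is carried to the next generation.
That pool (£459,000) is divided at the great-grandchildren's generation equally among Miko, Anna, and Oona: £153,000 each.

Miko receives £153,000.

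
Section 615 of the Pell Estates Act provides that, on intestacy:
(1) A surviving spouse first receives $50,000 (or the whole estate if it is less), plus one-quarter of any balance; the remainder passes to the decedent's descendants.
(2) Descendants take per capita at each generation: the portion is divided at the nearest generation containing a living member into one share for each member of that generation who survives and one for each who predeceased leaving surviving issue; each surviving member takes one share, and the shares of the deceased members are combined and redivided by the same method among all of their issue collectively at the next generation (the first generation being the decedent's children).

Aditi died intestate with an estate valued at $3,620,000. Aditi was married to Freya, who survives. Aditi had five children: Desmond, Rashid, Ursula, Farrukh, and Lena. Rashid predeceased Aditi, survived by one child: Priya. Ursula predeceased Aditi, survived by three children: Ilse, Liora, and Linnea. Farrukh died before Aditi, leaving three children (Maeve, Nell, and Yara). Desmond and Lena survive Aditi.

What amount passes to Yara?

Freya first takes $50,000, leaving a balance of $3,570,000. Freya then takes one-quarter of the balance ($892,500), for a total of $942,500. The remaining $2,677,500 passes to the descendants.
The descendants' portion ($2,677,500) is divided at the children's generation into 5 shares of $535,500. Desmond and Lena each take $535,500. The 3 shares of the deceased (Rashid, Ursula, and Farrukh) are combined into a pool of $1,606,500.
That pool ($1,606,500) is divided at the grandchildren's generation equally among Priya, Ilse, Liora, Linnea, Maeve, Nell, and Yara: $229,500 each.

Yara receives $229,500.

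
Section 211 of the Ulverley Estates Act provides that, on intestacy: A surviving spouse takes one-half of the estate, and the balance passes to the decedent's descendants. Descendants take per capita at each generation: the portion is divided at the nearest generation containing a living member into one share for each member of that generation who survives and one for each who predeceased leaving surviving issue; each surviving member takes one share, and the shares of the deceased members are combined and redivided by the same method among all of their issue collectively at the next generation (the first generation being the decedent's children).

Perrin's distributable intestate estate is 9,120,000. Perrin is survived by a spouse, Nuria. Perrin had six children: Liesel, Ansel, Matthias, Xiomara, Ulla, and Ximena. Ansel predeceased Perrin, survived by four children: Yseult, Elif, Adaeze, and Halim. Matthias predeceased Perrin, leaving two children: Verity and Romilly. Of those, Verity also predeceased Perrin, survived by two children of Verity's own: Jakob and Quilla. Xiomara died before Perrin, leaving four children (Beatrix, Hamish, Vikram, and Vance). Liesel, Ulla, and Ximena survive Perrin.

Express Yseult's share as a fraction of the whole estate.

Yseult receives 1/40 of the estate.

Nuria takes one-half of 9,120,000 = 4,560,000. The remaining 4,560,000 passes to the descendants.
The descendants' portion (4,560,000) is divided at the children's generation into 6 shares of 760,000. Liesel, Ulla, and Ximena each take 760,000. The 3 shares of the deceased (Ansel, Matthias, and Xiomara) are combined into a pool of 2,280,000.
That pool (2,280,000) is divided at the grandchildren's generation into 10 shares of 228,000. Yseult, Elif, Adaeze, Halim, Romilly, Beatrix, Hamish, Vikram, and Vance each take 228,000. The remaining share for the deceased Verity (228,000) is carried to the next generation.
That pool (228,000) is divided at the great-grandchildren's generation equally among Jakob and Quilla: 114,000 each.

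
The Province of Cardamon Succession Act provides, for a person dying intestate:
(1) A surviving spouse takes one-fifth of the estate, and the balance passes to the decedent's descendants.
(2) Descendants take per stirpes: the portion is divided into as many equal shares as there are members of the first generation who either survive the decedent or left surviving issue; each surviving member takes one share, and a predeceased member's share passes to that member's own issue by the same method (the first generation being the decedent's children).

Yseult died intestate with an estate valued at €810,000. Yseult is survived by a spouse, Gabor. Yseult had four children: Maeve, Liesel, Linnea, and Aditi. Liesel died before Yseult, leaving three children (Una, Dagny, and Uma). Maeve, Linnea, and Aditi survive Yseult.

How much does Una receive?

Gabor takes one-fifth of €810,000 = €162,000. The remaining €648,000 passes to the descendants.
The descendants' portion (€648,000) is divided into 4 shares of €162,000: Maeve, Linnea, and Aditi each take €162,000; Liesel's €162,000 share passes to Liesel's issue.
Liesel's share (€162,000) is divided into 3 shares of €54,000: Una, Dagny, and Uma each take €54,000.

Una receives €54,000.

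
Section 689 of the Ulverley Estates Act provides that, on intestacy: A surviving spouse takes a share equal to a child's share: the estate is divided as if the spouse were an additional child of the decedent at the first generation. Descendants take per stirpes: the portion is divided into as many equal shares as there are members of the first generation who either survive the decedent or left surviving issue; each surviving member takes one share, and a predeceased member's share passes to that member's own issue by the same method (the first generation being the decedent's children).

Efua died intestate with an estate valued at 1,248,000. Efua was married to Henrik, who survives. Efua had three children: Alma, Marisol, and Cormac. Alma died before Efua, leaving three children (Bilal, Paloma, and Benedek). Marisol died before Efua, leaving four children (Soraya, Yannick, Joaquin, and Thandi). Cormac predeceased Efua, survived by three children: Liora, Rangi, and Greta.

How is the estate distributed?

Henrik: 312,000; Bilal: 104,000; Paloma: 104,000; Benedek: 104,000; Soraya: 78,000; Yannick: 78,000; Joaquin: 78,000; Thandi: 78,000; Liora: 104,000; Rangi: 104,000; Greta: 104,000

The spouse counts as an additional share at the children's level, so there are 4 primary shares of 312,000. Henrik takes one such share (312,000).
The children's combined portion (936,000) is divided into 3 shares of 312,000: Alma's 312,000 share passes to Alma's issue; Marisol's 312,000 share passes to Marisol's issue; Cormac's 312,000 share passes to Cormac's issue.
Alma's share (312,000) is divided into 3 shares of 104,000: Bilal, Paloma, and Benedek each take 104,000.
Marisol's share (312,000) is divided into 4 shares of 78,000: Soraya, Yannick, Joaquin, and Thandi each take 78,000.
Cormac's share (312,000) is divided into 3 shares of 104,000: Liora, Rangi, and Greta each take 104,000.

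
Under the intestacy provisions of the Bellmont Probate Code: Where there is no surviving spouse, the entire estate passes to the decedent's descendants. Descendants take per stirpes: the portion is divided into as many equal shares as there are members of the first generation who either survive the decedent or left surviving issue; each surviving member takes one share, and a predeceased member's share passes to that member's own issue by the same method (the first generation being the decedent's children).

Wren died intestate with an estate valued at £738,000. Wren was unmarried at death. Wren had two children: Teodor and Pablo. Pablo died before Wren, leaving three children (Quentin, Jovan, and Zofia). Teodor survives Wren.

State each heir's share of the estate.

Teodor: £369,000; Quentin: £123,000; Jovan: £123,000; Zofia: £123,000

The entire £738,000 passes to the descendants.
That amount (£738,000) is divided into 2 shares of £369,000: Teodor takes £369,000; Pablo's £369,000 share passes to Pablo's issue.
Pablo's share (£369,000) is divided into 3 shares of £123,000: Quentin, Jovan, and Zofia each take £123,000.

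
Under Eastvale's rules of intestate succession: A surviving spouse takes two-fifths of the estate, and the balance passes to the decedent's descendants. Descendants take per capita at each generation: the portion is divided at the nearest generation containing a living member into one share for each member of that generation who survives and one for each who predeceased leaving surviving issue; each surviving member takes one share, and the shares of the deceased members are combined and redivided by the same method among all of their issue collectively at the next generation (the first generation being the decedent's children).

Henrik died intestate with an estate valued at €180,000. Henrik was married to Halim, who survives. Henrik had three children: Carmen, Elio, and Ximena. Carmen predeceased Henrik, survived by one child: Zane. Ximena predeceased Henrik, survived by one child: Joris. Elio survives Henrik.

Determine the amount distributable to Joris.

Halim takes two-fifths of €180,000 = €72,000. The remaining €108,000 passes to the descendants.
The descendants' portion (€108,000) is divided at the children's generation into 3 shares of €36,000. Elio takes €36,000. The 2 shares of the deceased (Carmen and Ximena) are combined into a pool of €72,000.
That pool (€72,000) is divided at the grandchildren's generation equally among Zane and Joris: €36,000 each.

Joris receives €36,000.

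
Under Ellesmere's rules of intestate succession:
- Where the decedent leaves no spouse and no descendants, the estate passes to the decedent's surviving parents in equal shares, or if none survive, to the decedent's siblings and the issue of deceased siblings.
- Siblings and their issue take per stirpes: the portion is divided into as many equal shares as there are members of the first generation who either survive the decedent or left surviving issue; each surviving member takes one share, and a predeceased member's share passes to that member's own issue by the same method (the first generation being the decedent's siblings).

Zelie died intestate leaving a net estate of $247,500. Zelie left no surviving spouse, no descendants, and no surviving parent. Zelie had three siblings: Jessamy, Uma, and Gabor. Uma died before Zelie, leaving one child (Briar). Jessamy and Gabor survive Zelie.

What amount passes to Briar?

The entire $247,500 passes to the siblings and their issue.
That amount ($247,500) is divided into 3 shares of $82,500: Jessamy and Gabor each take $82,500; Uma's $82,500 share passes to Uma's issue.
Uma's share ($82,500) passes entirely to Briar.

Briar receives $82,500.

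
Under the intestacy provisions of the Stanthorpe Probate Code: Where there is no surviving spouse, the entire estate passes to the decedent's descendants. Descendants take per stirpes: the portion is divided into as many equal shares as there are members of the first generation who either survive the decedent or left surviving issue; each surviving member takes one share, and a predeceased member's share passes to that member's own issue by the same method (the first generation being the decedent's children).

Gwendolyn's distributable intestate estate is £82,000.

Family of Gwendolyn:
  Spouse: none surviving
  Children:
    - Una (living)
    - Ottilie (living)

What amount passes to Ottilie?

The entire £82,000 passes to the descendants.
That amount (£82,000) is divided into 2 shares of £41,000: Una and Ottilie each take £41,000.

Ottilie receives £41,000.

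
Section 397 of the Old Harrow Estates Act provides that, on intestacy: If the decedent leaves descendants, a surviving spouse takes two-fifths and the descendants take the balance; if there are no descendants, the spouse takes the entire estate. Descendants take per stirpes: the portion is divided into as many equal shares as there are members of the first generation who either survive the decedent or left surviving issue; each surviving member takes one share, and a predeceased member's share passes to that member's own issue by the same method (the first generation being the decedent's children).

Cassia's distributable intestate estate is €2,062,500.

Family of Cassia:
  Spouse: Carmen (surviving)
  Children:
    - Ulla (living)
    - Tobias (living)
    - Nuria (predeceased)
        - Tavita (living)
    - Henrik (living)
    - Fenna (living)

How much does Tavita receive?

Tavita receives €247,500.

Carmen takes two-fifths of €2,062,500 = €825,000. The remaining €1,237,500 passes to the descendants.
The descendants' portion (€1,237,500) is divided into 5 shares of €247,500: Ulla, Tobias, Henrik, and Fenna each take €247,500; Nuria's €247,500 share passes to Nuria's issue.
Nuria's share (€247,500) passes entirely to Tavita.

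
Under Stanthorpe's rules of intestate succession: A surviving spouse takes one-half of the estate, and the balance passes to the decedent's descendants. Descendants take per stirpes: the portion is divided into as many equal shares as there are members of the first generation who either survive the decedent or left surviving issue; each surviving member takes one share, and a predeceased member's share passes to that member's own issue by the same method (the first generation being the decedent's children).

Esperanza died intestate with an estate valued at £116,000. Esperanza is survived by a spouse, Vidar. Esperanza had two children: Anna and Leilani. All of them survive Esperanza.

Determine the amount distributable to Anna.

Vidar takes one-half of £116,000 = £58,000. The remaining £58,000 passes to the descendants.
The descendants' portion (£58,000) is divided into 2 shares of £29,000: Anna and Leilani each take £29,000.

Anna receives £29,000.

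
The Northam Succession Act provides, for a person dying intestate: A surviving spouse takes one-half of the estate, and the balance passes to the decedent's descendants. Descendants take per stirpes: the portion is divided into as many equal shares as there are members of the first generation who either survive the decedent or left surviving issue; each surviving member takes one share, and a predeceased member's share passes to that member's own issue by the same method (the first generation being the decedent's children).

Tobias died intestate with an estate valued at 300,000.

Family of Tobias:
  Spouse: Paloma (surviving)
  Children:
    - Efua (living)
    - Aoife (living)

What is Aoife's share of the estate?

Aoife receives 75,000.

Paloma takes one-half of 300,000 = 150,000. The remaining 150,000 passes to the descendants.
The descendants' portion (150,000) is divided into 2 shares of 75,000: Efua and Aoife each take 75,000.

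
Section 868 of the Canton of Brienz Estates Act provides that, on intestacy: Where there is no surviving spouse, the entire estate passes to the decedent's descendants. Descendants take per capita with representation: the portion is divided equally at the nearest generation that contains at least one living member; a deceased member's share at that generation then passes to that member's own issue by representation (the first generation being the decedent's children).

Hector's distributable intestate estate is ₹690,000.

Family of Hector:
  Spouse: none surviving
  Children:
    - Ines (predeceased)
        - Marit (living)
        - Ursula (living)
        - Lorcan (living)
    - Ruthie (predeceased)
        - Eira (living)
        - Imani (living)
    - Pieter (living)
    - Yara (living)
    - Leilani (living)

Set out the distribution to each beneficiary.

The entire ₹690,000 passes to the descendants.
That amount (₹690,000) is divided into 5 shares of ₹138,000: Pieter, Yara, and Leilani each take ₹138,000; Ines's ₹138,000 share passes to Ines's issue; Ruthie's ₹138,000 share passes to Ruthie's issue.
Ines's share (₹138,000) is divided into 3 shares of ₹46,000: Marit, Ursula, and Lorcan each take ₹46,000.
Ruthie's share (₹138,000) is divided into 2 shares of ₹69,000: Eira and Imani each take ₹69,000.

Marit: ₹46,000; Ursula: ₹46,000; Lorcan: ₹46,000; Eira: ₹69,000; Imani: ₹69,000; Pieter: ₹138,000; Yara: ₹138,000; Leilani: ₹138,000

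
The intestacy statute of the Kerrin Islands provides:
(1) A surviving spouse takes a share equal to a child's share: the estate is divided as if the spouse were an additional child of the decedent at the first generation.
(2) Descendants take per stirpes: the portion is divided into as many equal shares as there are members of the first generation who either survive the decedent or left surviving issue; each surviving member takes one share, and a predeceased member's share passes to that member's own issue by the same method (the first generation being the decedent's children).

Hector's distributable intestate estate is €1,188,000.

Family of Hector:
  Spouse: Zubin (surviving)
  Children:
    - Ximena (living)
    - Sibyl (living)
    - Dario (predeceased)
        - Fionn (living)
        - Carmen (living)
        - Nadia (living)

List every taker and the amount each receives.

Zubin: €297,000; Ximena: €297,000; Sibyl: €297,000; Fionn: €99,000; Carmen: €99,000; Nadia: €99,000

The spouse counts as an additional share at the children's level, so there are 4 primary shares of €297,000. Zubin takes one such share (€297,000).
The children's combined portion (€891,000) is divided into 3 shares of €297,000: Ximena and Sibyl each take €297,000; Dario's €297,000 share passes to Dario's issue.
Dario's share (€297,000) is divided into 3 shares of €99,000: Fionn, Carmen, and Nadia each take €99,000.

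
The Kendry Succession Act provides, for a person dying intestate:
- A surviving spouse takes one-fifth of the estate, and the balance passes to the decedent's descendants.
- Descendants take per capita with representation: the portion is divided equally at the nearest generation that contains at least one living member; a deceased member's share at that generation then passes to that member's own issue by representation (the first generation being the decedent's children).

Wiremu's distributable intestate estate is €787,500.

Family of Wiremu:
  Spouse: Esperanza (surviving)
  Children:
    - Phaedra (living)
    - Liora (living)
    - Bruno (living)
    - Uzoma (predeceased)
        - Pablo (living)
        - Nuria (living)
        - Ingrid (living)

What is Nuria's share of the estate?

Esperanza takes one-fifth of €787,500 = €157,500. The remaining €630,000 passes to the descendants.
The descendants' portion (€630,000) is divided into 4 shares of €157,500: Phaedra, Liora, and Bruno each take €157,500; Uzoma's €157,500 share passes to Uzoma's issue.
Uzoma's share (€157,500) is divided into 3 shares of €52,500: Pablo, Nuria, and Ingrid each take €52,500.

Nuria receives €52,500.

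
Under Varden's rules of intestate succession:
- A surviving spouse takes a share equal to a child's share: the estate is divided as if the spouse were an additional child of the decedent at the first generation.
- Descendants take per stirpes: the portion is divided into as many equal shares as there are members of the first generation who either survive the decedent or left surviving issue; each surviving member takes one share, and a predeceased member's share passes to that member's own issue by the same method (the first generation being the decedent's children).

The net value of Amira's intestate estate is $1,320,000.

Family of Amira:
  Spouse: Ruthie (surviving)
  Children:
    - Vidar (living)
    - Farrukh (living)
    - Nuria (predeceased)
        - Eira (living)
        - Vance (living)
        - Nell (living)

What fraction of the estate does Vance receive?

Vance receives 1/12 of the estate.

The spouse counts as an additional share at the children's level, so there are 4 primary shares of $330,000. Ruthie takes one such share ($330,000).
The children's combined portion ($990,000) is divided into 3 shares of $330,000: Vidar and Farrukh each take $330,000; Nuria's $330,000 share passes to Nuria's issue.
Nuria's share ($330,000) is divided into 3 shares of $110,000: Eira, Vance, and Nell each take $110,000.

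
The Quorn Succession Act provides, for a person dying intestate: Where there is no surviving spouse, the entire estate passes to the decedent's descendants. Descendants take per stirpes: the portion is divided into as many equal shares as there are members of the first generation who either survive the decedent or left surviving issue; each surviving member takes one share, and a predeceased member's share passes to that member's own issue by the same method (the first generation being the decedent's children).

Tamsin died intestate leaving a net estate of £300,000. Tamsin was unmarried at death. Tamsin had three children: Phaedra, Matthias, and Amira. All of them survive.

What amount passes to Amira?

The entire £300,000 passes to the descendants.
That amount (£300,000) is divided into 3 shares of £100,000: Phaedra, Matthias, and Amira each take £100,000.

Amira receives £100,000.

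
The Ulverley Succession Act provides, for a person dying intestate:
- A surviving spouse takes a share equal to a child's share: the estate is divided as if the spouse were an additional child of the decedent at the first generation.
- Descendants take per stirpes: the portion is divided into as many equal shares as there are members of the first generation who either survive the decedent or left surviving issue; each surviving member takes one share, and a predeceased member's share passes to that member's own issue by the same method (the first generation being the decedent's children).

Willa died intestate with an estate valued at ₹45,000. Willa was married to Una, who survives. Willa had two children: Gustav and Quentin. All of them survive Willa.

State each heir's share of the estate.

The spouse counts as an additional share at the children's level, so there are 3 primary shares of ₹15,000. Una takes one such share (₹15,000).
The children's combined portion (₹30,000) is divided into 2 shares of ₹15,000: Gustav and Quentin each take ₹15,000.

Una: ₹15,000; Gustav: ₹15,000; Quentin: ₹15,000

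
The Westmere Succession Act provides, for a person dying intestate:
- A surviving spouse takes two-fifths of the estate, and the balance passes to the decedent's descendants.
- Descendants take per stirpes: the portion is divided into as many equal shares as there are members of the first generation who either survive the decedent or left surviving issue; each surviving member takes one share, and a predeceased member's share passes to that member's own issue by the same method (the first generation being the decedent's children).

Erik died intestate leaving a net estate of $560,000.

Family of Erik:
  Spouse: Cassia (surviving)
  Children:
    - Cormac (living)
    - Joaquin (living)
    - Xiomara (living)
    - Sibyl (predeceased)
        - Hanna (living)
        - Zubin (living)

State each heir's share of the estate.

Cassia: $224,000; Cormac: $84,000; Joaquin: $84,000; Xiomara: $84,000; Hanna: $42,000; Zubin: $42,000

Cassia takes two-fifths of $560,000 = $224,000. The remaining $336,000 passes to the descendants.
The descendants' portion ($336,000) is divided into 4 shares of $84,000: Cormac, Joaquin, and Xiomara each take $84,000; Sibyl's $84,000 share passes to Sibyl's issue.
Sibyl's share ($84,000) is divided into 2 shares of $42,000: Hanna and Zubin each take $42,000.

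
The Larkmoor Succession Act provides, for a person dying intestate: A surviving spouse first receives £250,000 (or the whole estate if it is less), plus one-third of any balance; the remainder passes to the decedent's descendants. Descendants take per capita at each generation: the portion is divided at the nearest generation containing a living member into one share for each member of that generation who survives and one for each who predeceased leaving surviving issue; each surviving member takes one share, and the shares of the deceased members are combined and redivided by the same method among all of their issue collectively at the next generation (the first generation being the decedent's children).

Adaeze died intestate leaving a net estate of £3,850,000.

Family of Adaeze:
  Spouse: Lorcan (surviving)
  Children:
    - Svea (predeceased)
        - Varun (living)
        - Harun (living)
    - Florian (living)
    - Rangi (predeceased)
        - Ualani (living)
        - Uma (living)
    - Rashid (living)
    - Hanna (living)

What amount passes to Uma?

Lorcan first takes £250,000, leaving a balance of £3,600,000. Lorcan then takes one-third of the balance (£1,200,000), for a total of £1,450,000. The remaining £2,400,000 passes to the descendants.
The descendants' portion (£2,400,000) is divided at the children's generation into 5 shares of £480,000. Florian, Rashid, and Hanna each take £480,000. The 2 shares of the deceased (Svea and Rangi) are combined into a pool of £960,000.
That pool (£960,000) is divided at the grandchildren's generation equally among Varun, Harun, Ualani, and Uma: £240,000 each.

Uma receives £240,000.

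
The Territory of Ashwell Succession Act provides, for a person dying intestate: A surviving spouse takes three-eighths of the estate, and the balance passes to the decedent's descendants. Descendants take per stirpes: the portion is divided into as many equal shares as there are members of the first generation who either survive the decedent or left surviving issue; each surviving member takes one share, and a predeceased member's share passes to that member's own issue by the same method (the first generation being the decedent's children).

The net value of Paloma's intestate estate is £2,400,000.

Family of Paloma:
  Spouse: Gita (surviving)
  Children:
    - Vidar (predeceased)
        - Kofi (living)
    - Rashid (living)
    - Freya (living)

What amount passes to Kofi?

Gita takes three-eighths of £2,400,000 = £900,000. The remaining £1,500,000 passes to the descendants.
The descendants' portion (£1,500,000) is divided into 3 shares of £500,000: Rashid and Freya each take £500,000; Vidar's £500,000 share passes to Vidar's issue.
Vidar's share (£500,000) passes entirely to Kofi.

Kofi receives £500,000.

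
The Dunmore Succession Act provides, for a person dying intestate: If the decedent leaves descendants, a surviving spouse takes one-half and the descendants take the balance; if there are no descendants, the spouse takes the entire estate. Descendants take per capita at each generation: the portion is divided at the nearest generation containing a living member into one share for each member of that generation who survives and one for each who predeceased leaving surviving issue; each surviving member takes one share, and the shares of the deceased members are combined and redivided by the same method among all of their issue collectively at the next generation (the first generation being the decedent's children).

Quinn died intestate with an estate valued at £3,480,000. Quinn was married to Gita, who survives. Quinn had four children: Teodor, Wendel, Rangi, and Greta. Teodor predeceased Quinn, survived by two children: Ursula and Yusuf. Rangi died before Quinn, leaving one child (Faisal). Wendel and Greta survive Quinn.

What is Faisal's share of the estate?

Gita takes one-half of £3,480,000 = £1,740,000. The remaining £1,740,000 passes to the descendants.
The descendants' portion (£1,740,000) is divided at the children's generation into 4 shares of £435,000. Wendel and Greta each take £435,000. The 2 shares of the deceased (Teodor and Rangi) are combined into a pool of £870,000.
That pool (£870,000) is divided at the grandchildren's generation equally among Ursula, Yusuf, and Faisal: £290,000 each.

Faisal receives £290,000.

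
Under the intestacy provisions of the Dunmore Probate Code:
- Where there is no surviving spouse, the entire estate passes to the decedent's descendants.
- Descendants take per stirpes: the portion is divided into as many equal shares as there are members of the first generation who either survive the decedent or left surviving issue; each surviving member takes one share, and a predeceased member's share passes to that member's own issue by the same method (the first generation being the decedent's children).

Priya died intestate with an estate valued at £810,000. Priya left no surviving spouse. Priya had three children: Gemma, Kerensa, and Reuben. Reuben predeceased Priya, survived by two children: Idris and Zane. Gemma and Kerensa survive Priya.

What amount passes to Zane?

The entire £810,000 passes to the descendants.
That amount (£810,000) is divided into 3 shares of £270,000: Gemma and Kerensa each take £270,000; Reuben's £270,000 share passes to Reuben's issue.
Reuben's share (£270,000) is divided into 2 shares of £135,000: Idris and Zane each take £135,000.

Zane receives £135,000.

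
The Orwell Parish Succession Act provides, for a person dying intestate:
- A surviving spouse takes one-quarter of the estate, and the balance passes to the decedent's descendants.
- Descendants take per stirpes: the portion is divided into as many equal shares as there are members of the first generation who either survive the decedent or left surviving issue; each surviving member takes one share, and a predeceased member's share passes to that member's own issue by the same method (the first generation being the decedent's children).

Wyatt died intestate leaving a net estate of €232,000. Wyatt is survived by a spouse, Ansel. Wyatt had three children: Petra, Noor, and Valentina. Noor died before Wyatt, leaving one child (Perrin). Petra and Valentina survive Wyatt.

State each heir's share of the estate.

Ansel takes one-quarter of €232,000 = €58,000. The remaining €174,000 passes to the descendants.
The descendants' portion (€174,000) is divided into 3 shares of €58,000: Petra and Valentina each take €58,000; Noor's €58,000 share passes to Noor's issue.
Noor's share (€58,000) passes entirely to Perrin.

Ansel: €58,000; Petra: €58,000; Perrin: €58,000; Valentina: €58,000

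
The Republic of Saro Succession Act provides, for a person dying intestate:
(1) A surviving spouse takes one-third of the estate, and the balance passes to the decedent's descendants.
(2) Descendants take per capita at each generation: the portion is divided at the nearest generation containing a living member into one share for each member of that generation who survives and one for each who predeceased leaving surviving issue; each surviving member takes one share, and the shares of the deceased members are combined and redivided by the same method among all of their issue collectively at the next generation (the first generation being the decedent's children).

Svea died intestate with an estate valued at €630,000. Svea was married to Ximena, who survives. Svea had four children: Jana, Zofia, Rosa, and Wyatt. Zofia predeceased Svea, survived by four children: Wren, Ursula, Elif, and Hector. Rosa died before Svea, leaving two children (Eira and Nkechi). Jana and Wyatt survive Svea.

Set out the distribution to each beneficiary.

Ximena takes one-third of €630,000 = €210,000. The remaining €420,000 passes to the descendants.
The descendants' portion (€420,000) is divided at the children's generation into 4 shares of €105,000. Jana and Wyatt each take €105,000. The 2 shares of the deceased (Zofia and Rosa) are combined into a pool of €210,000.
That pool (€210,000) is divided at the grandchildren's generation equally among Wren, Ursula, Elif, Hector, Eira, and Nkechi: €35,000 each.

Ximena: €210,000; Jana: €105,000; Wren: €35,000; Ursula: €35,000; Elif: €35,000; Hector: €35,000; Eira: €35,000; Nkechi: €35,000; Wyatt: €105,000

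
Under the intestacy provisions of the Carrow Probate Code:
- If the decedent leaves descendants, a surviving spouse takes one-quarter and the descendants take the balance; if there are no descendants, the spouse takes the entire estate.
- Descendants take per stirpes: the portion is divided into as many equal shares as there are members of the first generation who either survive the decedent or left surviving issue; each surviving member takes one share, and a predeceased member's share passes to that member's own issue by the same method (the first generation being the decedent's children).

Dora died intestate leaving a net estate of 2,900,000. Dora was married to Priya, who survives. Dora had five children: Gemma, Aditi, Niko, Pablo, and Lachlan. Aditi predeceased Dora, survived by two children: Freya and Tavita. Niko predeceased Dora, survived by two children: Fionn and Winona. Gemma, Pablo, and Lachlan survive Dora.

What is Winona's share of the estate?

Winona receives 217,500.

Priya takes one-quarter of 2,900,000 = 725,000. The remaining 2,175,000 passes to the descendants.
The descendants' portion (2,175,000) is divided into 5 shares of 435,000: Gemma, Pablo, and Lachlan each take 435,000; Aditi's 435,000 share passes to Aditi's issue; Niko's 435,000 share passes to Niko's issue.
Aditi's share (435,000) is divided into 2 shares of 217,500: Freya and Tavita each take 217,500.
Niko's share (435,000) is divided into 2 shares of 217,500: Fionn and Winona each take 217,500.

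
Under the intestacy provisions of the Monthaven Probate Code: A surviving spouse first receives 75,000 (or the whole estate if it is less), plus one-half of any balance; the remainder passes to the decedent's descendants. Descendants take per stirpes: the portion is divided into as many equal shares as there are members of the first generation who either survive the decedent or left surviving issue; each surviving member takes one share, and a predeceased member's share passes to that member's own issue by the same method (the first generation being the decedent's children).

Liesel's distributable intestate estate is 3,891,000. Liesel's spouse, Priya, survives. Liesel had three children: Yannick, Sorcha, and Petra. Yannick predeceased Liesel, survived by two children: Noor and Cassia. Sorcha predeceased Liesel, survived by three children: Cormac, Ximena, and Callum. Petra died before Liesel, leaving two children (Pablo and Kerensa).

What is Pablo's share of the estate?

Priya first takes 75,000, leaving a balance of 3,816,000. Priya then takes one-half of the balance (1,908,000), for a total of 1,983,000. The remaining 1,908,000 passes to the descendants.
The descendants' portion (1,908,000) is divided into 3 shares of 636,000: Yannick's 636,000 share passes to Yannick's issue; Sorcha's 636,000 share passes to Sorcha's issue; Petra's 636,000 share passes to Petra's issue.
Yannick's share (636,000) is divided into 2 shares of 318,000: Noor and Cassia each take 318,000.
Sorcha's share (636,000) is divided into 3 shares of 212,000: Cormac, Ximena, and Callum each take 212,000.
Petra's share (636,000) is divided into 2 shares of 318,000: Pablo and Kerensa each take 318,000.

Pablo receives 318,000.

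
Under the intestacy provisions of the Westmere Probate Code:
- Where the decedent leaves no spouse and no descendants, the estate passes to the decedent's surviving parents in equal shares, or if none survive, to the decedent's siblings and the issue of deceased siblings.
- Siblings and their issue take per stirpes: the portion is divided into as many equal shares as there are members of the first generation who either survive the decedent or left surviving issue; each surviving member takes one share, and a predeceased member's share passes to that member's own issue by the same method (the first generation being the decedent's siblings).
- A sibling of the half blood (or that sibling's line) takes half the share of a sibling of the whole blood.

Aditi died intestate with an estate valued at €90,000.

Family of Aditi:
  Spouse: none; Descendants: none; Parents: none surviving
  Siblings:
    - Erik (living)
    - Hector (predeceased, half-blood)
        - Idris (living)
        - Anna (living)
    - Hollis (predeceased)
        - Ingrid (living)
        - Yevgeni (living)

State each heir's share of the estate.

Erik: €36,000; Idris: €9,000; Anna: €9,000; Ingrid: €18,000; Yevgeni: €18,000

The entire €90,000 passes to the siblings and their issue.
Counting each half-blood sibling's line as half a unit, there are 5/2 units in €90,000, so one unit is €36,000. Whole-blood lines (Erik and Hollis) take €36,000 each; half-blood lines (Hector) take €18,000 each.
Hector's share (€18,000) is divided into 2 shares of €9,000: Idris and Anna each take €9,000.
Hollis's share (€36,000) is divided into 2 shares of €18,000: Ingrid and Yevgeni each take €18,000.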